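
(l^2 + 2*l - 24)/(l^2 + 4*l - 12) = (l - 4)/(l - 2)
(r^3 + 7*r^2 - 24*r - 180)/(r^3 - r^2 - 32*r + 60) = (r + 6)/(r - 2)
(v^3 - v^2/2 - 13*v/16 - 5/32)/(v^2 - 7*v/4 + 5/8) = (8*v^2 + 6*v + 1)/(4*(2*v - 1))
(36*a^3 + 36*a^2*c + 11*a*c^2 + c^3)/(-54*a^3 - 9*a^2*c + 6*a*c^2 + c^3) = (-2*a - c)/(3*a - c)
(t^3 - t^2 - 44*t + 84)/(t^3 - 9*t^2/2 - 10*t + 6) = 2*(t^2 + 5*t - 14)/(2*t^2 + 3*t - 2)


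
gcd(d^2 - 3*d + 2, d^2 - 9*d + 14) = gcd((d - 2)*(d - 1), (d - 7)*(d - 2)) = d - 2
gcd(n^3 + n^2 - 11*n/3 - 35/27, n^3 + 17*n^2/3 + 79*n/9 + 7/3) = n^2 + 8*n/3 + 7/9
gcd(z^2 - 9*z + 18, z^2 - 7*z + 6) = z - 6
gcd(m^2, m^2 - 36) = 1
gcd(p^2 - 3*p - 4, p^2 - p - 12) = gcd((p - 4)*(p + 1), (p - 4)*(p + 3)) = p - 4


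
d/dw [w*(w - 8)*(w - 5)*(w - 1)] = 4*w^3 - 42*w^2 + 106*w - 40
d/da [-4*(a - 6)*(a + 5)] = 4 - 8*a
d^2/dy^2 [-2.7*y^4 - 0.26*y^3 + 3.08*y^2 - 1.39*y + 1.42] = -32.4*y^2 - 1.56*y + 6.16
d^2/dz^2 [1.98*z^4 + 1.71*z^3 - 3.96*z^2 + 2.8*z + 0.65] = 23.76*z^2 + 10.26*z - 7.92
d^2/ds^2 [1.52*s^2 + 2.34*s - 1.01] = 3.04000000000000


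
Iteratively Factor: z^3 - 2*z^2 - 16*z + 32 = (z + 4)*(z^2 - 6*z + 8) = (z - 4)*(z + 4)*(z - 2)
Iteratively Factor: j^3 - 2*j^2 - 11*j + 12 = (j - 4)*(j^2 + 2*j - 3) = (j - 4)*(j + 3)*(j - 1)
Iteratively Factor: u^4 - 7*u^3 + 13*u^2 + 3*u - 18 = (u - 2)*(u^3 - 5*u^2 + 3*u + 9) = (u - 3)*(u - 2)*(u^2 - 2*u - 3) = (u - 3)^2*(u - 2)*(u + 1)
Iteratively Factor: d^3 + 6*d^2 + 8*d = (d + 2)*(d^2 + 4*d) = d*(d + 2)*(d + 4)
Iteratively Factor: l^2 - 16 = (l - 4)*(l + 4)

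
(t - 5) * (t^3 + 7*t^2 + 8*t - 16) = t^4 + 2*t^3 - 27*t^2 - 56*t + 80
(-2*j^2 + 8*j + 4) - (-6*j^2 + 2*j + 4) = 4*j^2 + 6*j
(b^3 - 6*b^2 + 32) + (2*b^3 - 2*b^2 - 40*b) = 3*b^3 - 8*b^2 - 40*b + 32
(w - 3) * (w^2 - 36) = w^3 - 3*w^2 - 36*w + 108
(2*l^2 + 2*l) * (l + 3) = 2*l^3 + 8*l^2 + 6*l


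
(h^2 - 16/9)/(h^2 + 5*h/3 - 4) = (h + 4/3)/(h + 3)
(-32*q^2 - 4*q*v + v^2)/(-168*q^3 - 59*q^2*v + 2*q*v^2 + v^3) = (4*q + v)/(21*q^2 + 10*q*v + v^2)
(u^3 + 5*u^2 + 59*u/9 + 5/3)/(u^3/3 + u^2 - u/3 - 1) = (9*u^2 + 18*u + 5)/(3*(u^2 - 1))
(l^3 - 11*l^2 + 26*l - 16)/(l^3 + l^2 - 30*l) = (l^3 - 11*l^2 + 26*l - 16)/(l*(l^2 + l - 30))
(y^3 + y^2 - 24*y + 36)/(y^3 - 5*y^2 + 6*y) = (y + 6)/y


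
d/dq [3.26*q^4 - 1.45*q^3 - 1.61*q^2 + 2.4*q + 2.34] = 13.04*q^3 - 4.35*q^2 - 3.22*q + 2.4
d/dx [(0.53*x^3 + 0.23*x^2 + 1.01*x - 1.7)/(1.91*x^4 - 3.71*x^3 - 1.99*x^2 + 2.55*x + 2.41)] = (-1.0123*x^6 - 0.878600000000001*x^5 - 5.9887*x^4 + 23.1852*x^3 - 12.4927*x^2 - 5.6574*x + 6.7691)/(3.6481*x^8 - 14.1722*x^7 + 6.1623*x^6 + 24.5068*x^5 - 5.7547*x^4 - 28.0312*x^3 - 3.0893*x^2 + 12.291*x + 5.8081)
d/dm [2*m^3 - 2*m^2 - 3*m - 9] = 6*m^2 - 4*m - 3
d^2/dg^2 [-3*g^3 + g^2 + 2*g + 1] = 2 - 18*g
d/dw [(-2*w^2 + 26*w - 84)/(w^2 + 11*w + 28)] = 4*(-12*w^2 + 14*w + 413)/(w^4 + 22*w^3 + 177*w^2 + 616*w + 784)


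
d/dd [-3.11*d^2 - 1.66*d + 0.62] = -6.22*d - 1.66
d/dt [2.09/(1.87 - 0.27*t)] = 0.5643/(0.27*t - 1.87)^2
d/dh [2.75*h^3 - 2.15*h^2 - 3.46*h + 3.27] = 8.25*h^2 - 4.3*h - 3.46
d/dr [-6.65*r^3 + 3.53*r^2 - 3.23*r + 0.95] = -19.95*r^2 + 7.06*r - 3.23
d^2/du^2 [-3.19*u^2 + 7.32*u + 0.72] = -6.38000000000000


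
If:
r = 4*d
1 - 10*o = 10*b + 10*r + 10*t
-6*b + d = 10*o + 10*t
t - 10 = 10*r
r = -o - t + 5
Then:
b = -49/10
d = 103/205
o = -5557/205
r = 412/205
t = 1234/41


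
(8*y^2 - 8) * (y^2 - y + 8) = 8*y^4 - 8*y^3 + 56*y^2 + 8*y - 64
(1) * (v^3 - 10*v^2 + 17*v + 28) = v^3 - 10*v^2 + 17*v + 28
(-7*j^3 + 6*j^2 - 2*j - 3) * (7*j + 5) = -49*j^4 + 7*j^3 + 16*j^2 - 31*j - 15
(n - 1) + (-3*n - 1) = -2*n - 2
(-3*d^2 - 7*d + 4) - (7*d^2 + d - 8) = -10*d^2 - 8*d + 12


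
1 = 1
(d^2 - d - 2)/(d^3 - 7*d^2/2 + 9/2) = 2*(d - 2)/(2*d^2 - 9*d + 9)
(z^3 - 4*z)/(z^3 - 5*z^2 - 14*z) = (z - 2)/(z - 7)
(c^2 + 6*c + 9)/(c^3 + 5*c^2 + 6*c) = (c + 3)/(c*(c + 2))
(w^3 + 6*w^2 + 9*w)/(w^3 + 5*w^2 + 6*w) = (w + 3)/(w + 2)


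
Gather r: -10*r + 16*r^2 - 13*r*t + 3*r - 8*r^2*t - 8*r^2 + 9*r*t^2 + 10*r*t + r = r^2*(8 - 8*t) + r*(9*t^2 - 3*t - 6)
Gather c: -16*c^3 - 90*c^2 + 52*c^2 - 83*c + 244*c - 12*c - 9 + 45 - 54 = -16*c^3 - 38*c^2 + 149*c - 18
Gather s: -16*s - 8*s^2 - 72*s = -8*s^2 - 88*s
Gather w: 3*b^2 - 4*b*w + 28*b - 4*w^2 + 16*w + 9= 3*b^2 + 28*b - 4*w^2 + w*(16 - 4*b) + 9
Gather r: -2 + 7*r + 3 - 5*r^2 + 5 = -5*r^2 + 7*r + 6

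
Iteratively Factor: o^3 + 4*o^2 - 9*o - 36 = (o + 3)*(o^2 + o - 12) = (o + 3)*(o + 4)*(o - 3)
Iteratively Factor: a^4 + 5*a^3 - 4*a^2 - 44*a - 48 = (a - 3)*(a^3 + 8*a^2 + 20*a + 16) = (a - 3)*(a + 2)*(a^2 + 6*a + 8) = (a - 3)*(a + 2)*(a + 4)*(a + 2)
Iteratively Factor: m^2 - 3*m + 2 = (m - 2)*(m - 1)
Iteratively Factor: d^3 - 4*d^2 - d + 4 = (d - 4)*(d^2 - 1) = (d - 4)*(d - 1)*(d + 1)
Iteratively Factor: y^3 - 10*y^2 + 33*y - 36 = (y - 3)*(y^2 - 7*y + 12) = (y - 3)^2*(y - 4)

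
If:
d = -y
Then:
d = -y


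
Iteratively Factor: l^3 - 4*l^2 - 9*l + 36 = (l - 3)*(l^2 - l - 12) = (l - 4)*(l - 3)*(l + 3)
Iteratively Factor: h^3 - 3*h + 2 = (h - 1)*(h^2 + h - 2) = (h - 1)^2*(h + 2)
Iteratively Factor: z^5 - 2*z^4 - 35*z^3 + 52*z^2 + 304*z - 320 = (z - 1)*(z^4 - z^3 - 36*z^2 + 16*z + 320) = (z - 1)*(z + 4)*(z^3 - 5*z^2 - 16*z + 80) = (z - 5)*(z - 1)*(z + 4)*(z^2 - 16) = (z - 5)*(z - 4)*(z - 1)*(z + 4)*(z + 4)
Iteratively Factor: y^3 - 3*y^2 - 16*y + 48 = (y - 3)*(y^2 - 16) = (y - 4)*(y - 3)*(y + 4)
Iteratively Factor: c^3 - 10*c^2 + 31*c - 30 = (c - 2)*(c^2 - 8*c + 15) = (c - 5)*(c - 2)*(c - 3)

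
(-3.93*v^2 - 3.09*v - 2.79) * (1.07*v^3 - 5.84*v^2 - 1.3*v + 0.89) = -4.2051*v^5 + 19.6449*v^4 + 20.1693*v^3 + 16.8129*v^2 + 0.8769*v - 2.4831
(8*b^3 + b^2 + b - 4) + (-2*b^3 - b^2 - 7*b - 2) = 6*b^3 - 6*b - 6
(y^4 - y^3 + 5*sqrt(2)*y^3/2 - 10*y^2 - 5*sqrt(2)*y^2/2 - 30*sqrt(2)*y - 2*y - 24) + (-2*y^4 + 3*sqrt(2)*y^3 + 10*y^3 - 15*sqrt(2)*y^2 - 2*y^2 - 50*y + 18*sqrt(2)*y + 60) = -y^4 + 11*sqrt(2)*y^3/2 + 9*y^3 - 35*sqrt(2)*y^2/2 - 12*y^2 - 52*y - 12*sqrt(2)*y + 36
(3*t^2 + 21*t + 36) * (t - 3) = 3*t^3 + 12*t^2 - 27*t - 108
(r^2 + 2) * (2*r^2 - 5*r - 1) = 2*r^4 - 5*r^3 + 3*r^2 - 10*r - 2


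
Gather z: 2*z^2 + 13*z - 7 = 2*z^2 + 13*z - 7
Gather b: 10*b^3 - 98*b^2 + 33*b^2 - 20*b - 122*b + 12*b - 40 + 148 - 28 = 10*b^3 - 65*b^2 - 130*b + 80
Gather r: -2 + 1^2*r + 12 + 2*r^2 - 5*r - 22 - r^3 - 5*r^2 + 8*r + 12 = -r^3 - 3*r^2 + 4*r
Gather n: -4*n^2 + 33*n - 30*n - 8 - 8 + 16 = -4*n^2 + 3*n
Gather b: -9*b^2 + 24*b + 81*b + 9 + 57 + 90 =-9*b^2 + 105*b + 156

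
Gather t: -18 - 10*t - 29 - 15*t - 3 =-25*t - 50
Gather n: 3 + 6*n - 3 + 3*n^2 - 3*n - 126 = 3*n^2 + 3*n - 126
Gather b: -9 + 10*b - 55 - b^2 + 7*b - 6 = -b^2 + 17*b - 70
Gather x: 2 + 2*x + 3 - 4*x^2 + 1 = -4*x^2 + 2*x + 6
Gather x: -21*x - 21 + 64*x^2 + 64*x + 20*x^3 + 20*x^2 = 20*x^3 + 84*x^2 + 43*x - 21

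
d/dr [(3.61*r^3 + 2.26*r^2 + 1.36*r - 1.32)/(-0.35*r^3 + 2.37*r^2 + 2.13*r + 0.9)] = (-4.44089209850063e-16*r^5 + 9.3467*r^4 + 16.3306*r^3 + 9.9516*r^2 + 10.3248*r + 4.0356)/(0.1225*r^6 - 1.659*r^5 + 4.1259*r^4 + 9.4662*r^3 + 8.8029*r^2 + 3.834*r + 0.81)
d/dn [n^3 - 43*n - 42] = 3*n^2 - 43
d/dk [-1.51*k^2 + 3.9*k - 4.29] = 3.9 - 3.02*k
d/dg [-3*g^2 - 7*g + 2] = -6*g - 7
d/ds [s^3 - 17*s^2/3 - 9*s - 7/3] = 3*s^2 - 34*s/3 - 9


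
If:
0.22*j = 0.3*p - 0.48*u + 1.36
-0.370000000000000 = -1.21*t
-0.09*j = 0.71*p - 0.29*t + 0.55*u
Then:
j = 5.41595690930744 - 2.76091703056769*u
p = -0.424672489082969*u - 0.561631599841207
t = 0.31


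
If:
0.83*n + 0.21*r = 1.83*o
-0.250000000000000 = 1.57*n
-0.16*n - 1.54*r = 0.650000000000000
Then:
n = -0.16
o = -0.12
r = -0.41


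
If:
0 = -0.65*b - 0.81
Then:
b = -1.25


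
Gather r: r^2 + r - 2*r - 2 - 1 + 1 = r^2 - r - 2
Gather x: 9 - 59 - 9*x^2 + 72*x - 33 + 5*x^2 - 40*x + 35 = -4*x^2 + 32*x - 48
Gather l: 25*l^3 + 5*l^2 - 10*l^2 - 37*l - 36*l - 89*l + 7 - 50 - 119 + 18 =25*l^3 - 5*l^2 - 162*l - 144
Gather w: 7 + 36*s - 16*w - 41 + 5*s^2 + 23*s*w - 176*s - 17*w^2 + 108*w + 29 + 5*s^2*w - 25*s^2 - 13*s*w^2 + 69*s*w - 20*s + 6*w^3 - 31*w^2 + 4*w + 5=-20*s^2 - 160*s + 6*w^3 + w^2*(-13*s - 48) + w*(5*s^2 + 92*s + 96)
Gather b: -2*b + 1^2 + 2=3 - 2*b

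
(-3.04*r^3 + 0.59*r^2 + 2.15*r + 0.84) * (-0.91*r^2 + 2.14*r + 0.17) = 2.7664*r^5 - 7.0425*r^4 - 1.2107*r^3 + 3.9369*r^2 + 2.1631*r + 0.1428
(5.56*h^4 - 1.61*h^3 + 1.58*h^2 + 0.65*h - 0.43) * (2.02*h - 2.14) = 11.2312*h^5 - 15.1506*h^4 + 6.637*h^3 - 2.0682*h^2 - 2.2596*h + 0.9202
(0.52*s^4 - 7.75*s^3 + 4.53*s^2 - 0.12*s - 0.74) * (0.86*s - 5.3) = 0.4472*s^5 - 9.421*s^4 + 44.9708*s^3 - 24.1122*s^2 - 0.000399999999999956*s + 3.922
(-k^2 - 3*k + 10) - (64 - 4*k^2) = 3*k^2 - 3*k - 54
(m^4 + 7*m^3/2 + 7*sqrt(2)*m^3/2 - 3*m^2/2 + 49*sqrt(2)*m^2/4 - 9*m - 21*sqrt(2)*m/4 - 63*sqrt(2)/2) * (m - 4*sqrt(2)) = m^5 - sqrt(2)*m^4/2 + 7*m^4/2 - 59*m^3/2 - 7*sqrt(2)*m^3/4 - 107*m^2 + 3*sqrt(2)*m^2/4 + 9*sqrt(2)*m/2 + 42*m + 252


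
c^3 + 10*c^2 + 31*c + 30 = (c + 2)*(c + 3)*(c + 5)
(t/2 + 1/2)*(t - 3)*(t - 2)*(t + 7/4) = t^4/2 - 9*t^3/8 - 3*t^2 + 31*t/8 + 21/4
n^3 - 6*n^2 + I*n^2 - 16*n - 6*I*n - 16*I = (n - 8)*(n + 2)*(n + I)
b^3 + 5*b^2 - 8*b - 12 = (b - 2)*(b + 1)*(b + 6)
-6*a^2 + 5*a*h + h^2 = (-a + h)*(6*a + h)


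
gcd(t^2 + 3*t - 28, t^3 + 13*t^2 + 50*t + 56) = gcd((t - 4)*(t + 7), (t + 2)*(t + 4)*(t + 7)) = t + 7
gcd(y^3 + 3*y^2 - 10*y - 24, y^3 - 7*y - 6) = y^2 - y - 6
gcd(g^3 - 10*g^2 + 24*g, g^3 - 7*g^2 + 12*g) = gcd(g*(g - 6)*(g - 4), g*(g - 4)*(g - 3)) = g^2 - 4*g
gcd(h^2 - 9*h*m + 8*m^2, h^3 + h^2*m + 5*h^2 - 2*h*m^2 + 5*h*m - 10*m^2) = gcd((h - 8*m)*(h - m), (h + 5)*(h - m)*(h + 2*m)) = h - m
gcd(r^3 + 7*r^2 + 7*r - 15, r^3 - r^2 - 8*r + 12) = r + 3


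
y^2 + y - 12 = (y - 3)*(y + 4)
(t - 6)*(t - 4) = t^2 - 10*t + 24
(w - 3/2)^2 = w^2 - 3*w + 9/4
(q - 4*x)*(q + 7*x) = q^2 + 3*q*x - 28*x^2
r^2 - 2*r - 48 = (r - 8)*(r + 6)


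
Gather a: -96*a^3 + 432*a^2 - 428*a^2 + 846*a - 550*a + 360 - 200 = -96*a^3 + 4*a^2 + 296*a + 160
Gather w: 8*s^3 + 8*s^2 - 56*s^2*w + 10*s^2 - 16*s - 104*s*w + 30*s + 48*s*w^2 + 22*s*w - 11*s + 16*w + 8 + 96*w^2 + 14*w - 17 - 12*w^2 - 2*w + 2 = 8*s^3 + 18*s^2 + 3*s + w^2*(48*s + 84) + w*(-56*s^2 - 82*s + 28) - 7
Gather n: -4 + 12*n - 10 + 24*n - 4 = 36*n - 18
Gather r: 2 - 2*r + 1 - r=3 - 3*r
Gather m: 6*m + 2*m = 8*m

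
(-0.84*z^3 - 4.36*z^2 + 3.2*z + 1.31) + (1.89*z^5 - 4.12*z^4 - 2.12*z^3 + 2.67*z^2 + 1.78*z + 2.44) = 1.89*z^5 - 4.12*z^4 - 2.96*z^3 - 1.69*z^2 + 4.98*z + 3.75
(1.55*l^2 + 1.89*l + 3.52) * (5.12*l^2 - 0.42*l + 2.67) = 7.936*l^4 + 9.0258*l^3 + 21.3671*l^2 + 3.5679*l + 9.3984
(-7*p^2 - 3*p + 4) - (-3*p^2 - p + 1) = -4*p^2 - 2*p + 3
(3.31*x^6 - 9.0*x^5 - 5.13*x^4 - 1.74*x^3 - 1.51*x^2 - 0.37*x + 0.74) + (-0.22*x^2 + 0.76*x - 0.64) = 3.31*x^6 - 9.0*x^5 - 5.13*x^4 - 1.74*x^3 - 1.73*x^2 + 0.39*x + 0.1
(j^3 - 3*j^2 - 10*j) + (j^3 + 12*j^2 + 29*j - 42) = 2*j^3 + 9*j^2 + 19*j - 42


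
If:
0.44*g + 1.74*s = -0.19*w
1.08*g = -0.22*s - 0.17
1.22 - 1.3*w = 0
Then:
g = -0.14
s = -0.07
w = 0.94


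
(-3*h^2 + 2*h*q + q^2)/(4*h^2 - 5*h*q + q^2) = (3*h + q)/(-4*h + q)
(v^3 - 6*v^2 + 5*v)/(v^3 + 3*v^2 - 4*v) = (v - 5)/(v + 4)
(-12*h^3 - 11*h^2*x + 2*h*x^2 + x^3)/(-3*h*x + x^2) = 4*h^2/x + 5*h + x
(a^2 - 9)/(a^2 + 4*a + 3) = (a - 3)/(a + 1)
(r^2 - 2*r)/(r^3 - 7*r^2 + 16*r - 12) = r/(r^2 - 5*r + 6)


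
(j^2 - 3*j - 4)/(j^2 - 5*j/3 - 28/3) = 3*(j + 1)/(3*j + 7)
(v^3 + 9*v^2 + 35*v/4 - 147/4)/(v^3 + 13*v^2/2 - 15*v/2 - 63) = (2*v^2 + 11*v - 21)/(2*(v^2 + 3*v - 18))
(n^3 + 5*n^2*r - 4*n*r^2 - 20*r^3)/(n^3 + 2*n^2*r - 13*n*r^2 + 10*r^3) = (-n - 2*r)/(-n + r)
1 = 1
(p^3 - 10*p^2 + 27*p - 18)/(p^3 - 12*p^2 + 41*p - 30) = (p - 3)/(p - 5)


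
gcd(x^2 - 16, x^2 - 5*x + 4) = x - 4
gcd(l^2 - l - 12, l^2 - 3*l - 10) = 1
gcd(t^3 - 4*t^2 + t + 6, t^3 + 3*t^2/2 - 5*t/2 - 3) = t + 1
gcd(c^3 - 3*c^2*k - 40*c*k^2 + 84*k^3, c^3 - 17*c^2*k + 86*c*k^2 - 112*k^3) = c^2 - 9*c*k + 14*k^2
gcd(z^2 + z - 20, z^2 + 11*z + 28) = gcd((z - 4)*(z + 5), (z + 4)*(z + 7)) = 1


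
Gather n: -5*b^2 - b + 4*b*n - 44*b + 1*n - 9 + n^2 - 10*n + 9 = -5*b^2 - 45*b + n^2 + n*(4*b - 9)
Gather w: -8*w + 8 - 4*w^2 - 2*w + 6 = -4*w^2 - 10*w + 14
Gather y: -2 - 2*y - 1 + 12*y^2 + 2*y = 12*y^2 - 3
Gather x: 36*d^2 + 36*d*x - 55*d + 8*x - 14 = 36*d^2 - 55*d + x*(36*d + 8) - 14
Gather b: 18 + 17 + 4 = 39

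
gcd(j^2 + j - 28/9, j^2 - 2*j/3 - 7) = j + 7/3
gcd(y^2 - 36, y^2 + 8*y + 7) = 1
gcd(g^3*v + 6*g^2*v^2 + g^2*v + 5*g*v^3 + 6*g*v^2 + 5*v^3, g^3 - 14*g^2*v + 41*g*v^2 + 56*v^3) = g + v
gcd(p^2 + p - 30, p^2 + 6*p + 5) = 1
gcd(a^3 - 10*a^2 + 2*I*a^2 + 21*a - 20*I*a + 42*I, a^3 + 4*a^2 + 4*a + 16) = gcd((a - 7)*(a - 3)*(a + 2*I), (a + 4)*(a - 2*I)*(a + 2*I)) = a + 2*I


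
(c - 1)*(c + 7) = c^2 + 6*c - 7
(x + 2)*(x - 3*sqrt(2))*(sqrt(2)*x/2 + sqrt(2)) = sqrt(2)*x^3/2 - 3*x^2 + 2*sqrt(2)*x^2 - 12*x + 2*sqrt(2)*x - 12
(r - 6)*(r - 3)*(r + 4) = r^3 - 5*r^2 - 18*r + 72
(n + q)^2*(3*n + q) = 3*n^3 + 7*n^2*q + 5*n*q^2 + q^3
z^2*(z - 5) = z^3 - 5*z^2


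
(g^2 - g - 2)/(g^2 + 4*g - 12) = (g + 1)/(g + 6)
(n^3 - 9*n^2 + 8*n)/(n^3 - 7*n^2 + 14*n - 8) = n*(n - 8)/(n^2 - 6*n + 8)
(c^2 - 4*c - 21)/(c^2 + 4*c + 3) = (c - 7)/(c + 1)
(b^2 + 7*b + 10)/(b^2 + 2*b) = (b + 5)/b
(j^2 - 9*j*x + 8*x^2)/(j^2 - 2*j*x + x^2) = (-j + 8*x)/(-j + x)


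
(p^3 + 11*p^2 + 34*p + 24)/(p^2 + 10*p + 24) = p + 1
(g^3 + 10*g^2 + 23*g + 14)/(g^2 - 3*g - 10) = (g^2 + 8*g + 7)/(g - 5)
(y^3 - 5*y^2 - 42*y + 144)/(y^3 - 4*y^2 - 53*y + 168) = (y + 6)/(y + 7)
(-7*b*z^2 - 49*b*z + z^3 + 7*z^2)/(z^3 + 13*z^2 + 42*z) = (-7*b + z)/(z + 6)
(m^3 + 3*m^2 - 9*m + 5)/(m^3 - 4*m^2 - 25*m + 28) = (m^2 + 4*m - 5)/(m^2 - 3*m - 28)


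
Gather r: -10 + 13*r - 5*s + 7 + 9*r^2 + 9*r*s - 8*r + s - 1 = 9*r^2 + r*(9*s + 5) - 4*s - 4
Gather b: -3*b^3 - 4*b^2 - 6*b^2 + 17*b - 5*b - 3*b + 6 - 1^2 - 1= -3*b^3 - 10*b^2 + 9*b + 4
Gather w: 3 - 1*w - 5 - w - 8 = -2*w - 10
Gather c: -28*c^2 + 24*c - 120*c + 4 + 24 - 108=-28*c^2 - 96*c - 80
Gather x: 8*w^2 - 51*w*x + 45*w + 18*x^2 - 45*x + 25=8*w^2 + 45*w + 18*x^2 + x*(-51*w - 45) + 25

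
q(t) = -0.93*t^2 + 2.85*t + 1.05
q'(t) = 2.85 - 1.86*t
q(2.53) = 2.31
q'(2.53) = -1.86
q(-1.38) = -4.65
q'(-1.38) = 5.42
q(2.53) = 2.31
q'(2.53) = -1.86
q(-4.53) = -30.94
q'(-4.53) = 11.28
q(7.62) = -31.23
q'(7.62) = -11.32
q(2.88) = 1.54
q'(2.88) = -2.51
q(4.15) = -3.14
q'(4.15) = -4.87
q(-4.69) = -32.77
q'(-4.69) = 11.57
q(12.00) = -98.67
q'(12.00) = -19.47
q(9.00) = -48.63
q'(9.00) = -13.89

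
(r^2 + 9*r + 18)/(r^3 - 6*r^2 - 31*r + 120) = (r^2 + 9*r + 18)/(r^3 - 6*r^2 - 31*r + 120)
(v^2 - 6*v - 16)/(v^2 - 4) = (v - 8)/(v - 2)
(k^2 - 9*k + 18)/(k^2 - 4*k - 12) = (k - 3)/(k + 2)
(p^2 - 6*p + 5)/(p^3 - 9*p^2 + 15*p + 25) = (p - 1)/(p^2 - 4*p - 5)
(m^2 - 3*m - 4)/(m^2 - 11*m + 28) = (m + 1)/(m - 7)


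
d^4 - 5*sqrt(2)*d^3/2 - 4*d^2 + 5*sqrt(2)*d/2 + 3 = (d - 1)*(d + 1)*(d - 3*sqrt(2))*(d + sqrt(2)/2)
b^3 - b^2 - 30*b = b*(b - 6)*(b + 5)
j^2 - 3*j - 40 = (j - 8)*(j + 5)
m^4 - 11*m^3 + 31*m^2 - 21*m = m*(m - 7)*(m - 3)*(m - 1)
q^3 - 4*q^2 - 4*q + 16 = (q - 4)*(q - 2)*(q + 2)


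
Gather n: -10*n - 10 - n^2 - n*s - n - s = -n^2 + n*(-s - 11) - s - 10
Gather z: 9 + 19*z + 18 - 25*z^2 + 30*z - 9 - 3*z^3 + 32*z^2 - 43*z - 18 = -3*z^3 + 7*z^2 + 6*z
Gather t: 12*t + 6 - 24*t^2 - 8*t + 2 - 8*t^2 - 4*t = 8 - 32*t^2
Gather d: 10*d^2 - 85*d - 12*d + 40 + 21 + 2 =10*d^2 - 97*d + 63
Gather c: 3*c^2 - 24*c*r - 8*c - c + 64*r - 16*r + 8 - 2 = 3*c^2 + c*(-24*r - 9) + 48*r + 6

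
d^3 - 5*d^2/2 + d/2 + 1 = (d - 2)*(d - 1)*(d + 1/2)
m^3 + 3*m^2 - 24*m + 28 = (m - 2)^2*(m + 7)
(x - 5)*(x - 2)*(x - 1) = x^3 - 8*x^2 + 17*x - 10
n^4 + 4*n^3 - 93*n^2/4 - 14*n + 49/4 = (n - 7/2)*(n - 1/2)*(n + 1)*(n + 7)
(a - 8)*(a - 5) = a^2 - 13*a + 40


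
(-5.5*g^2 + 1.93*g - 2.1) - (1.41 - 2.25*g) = -5.5*g^2 + 4.18*g - 3.51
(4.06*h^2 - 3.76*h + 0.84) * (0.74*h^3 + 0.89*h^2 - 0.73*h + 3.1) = 3.0044*h^5 + 0.831*h^4 - 5.6886*h^3 + 16.0784*h^2 - 12.2692*h + 2.604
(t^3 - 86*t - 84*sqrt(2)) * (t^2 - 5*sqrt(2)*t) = t^5 - 5*sqrt(2)*t^4 - 86*t^3 + 346*sqrt(2)*t^2 + 840*t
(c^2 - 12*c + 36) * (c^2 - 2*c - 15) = c^4 - 14*c^3 + 45*c^2 + 108*c - 540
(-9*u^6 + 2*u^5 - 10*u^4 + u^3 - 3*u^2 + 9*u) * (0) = 0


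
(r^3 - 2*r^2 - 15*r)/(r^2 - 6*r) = (r^2 - 2*r - 15)/(r - 6)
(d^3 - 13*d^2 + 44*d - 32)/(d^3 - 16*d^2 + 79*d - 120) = (d^2 - 5*d + 4)/(d^2 - 8*d + 15)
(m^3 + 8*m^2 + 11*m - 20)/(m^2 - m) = m + 9 + 20/m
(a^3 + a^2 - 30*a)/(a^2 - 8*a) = (a^2 + a - 30)/(a - 8)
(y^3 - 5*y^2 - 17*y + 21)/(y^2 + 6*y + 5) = (y^3 - 5*y^2 - 17*y + 21)/(y^2 + 6*y + 5)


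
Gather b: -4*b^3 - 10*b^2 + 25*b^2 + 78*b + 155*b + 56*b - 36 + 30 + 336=-4*b^3 + 15*b^2 + 289*b + 330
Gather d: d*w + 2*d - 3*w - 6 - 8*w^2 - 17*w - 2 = d*(w + 2) - 8*w^2 - 20*w - 8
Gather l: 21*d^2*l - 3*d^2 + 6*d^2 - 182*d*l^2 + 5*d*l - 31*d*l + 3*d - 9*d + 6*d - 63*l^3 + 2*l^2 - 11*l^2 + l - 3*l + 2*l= 3*d^2 - 63*l^3 + l^2*(-182*d - 9) + l*(21*d^2 - 26*d)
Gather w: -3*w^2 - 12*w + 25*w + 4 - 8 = -3*w^2 + 13*w - 4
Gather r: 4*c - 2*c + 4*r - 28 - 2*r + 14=2*c + 2*r - 14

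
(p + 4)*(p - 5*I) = p^2 + 4*p - 5*I*p - 20*I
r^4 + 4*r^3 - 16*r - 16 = (r - 2)*(r + 2)^3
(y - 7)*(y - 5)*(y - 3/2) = y^3 - 27*y^2/2 + 53*y - 105/2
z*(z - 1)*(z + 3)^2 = z^4 + 5*z^3 + 3*z^2 - 9*z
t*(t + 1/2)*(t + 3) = t^3 + 7*t^2/2 + 3*t/2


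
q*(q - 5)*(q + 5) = q^3 - 25*q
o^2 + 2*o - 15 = (o - 3)*(o + 5)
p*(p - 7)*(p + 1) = p^3 - 6*p^2 - 7*p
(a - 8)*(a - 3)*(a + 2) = a^3 - 9*a^2 + 2*a + 48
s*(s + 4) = s^2 + 4*s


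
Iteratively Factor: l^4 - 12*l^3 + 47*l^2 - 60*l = (l)*(l^3 - 12*l^2 + 47*l - 60) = l*(l - 5)*(l^2 - 7*l + 12) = l*(l - 5)*(l - 4)*(l - 3)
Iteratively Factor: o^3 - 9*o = (o - 3)*(o^2 + 3*o) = o*(o - 3)*(o + 3)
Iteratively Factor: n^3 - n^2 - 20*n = (n)*(n^2 - n - 20) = n*(n + 4)*(n - 5)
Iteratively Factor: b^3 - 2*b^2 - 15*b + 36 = (b - 3)*(b^2 + b - 12) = (b - 3)^2*(b + 4)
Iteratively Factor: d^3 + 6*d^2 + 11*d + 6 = (d + 2)*(d^2 + 4*d + 3) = (d + 2)*(d + 3)*(d + 1)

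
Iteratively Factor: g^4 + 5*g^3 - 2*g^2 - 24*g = (g)*(g^3 + 5*g^2 - 2*g - 24) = g*(g - 2)*(g^2 + 7*g + 12) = g*(g - 2)*(g + 4)*(g + 3)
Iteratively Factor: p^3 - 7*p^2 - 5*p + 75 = (p - 5)*(p^2 - 2*p - 15) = (p - 5)*(p + 3)*(p - 5)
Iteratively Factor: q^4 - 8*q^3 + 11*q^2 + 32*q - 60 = (q - 5)*(q^3 - 3*q^2 - 4*q + 12) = (q - 5)*(q - 3)*(q^2 - 4) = (q - 5)*(q - 3)*(q + 2)*(q - 2)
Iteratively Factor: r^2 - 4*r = (r - 4)*(r)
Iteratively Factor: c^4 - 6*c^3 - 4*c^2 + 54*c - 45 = (c + 3)*(c^3 - 9*c^2 + 23*c - 15) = (c - 3)*(c + 3)*(c^2 - 6*c + 5) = (c - 5)*(c - 3)*(c + 3)*(c - 1)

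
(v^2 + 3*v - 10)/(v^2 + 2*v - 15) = (v - 2)/(v - 3)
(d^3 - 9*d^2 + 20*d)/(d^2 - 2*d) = (d^2 - 9*d + 20)/(d - 2)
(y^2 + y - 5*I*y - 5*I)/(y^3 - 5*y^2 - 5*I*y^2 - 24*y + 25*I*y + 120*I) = (y + 1)/(y^2 - 5*y - 24)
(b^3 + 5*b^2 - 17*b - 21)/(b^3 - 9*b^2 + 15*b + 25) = (b^2 + 4*b - 21)/(b^2 - 10*b + 25)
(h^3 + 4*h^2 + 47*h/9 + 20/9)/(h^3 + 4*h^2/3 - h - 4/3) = (h + 5/3)/(h - 1)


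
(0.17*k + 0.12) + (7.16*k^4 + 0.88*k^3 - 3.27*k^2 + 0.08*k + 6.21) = 7.16*k^4 + 0.88*k^3 - 3.27*k^2 + 0.25*k + 6.33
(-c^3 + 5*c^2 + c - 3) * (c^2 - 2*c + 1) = -c^5 + 7*c^4 - 10*c^3 + 7*c - 3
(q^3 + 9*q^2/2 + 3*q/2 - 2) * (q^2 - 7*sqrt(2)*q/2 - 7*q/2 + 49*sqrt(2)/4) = q^5 - 7*sqrt(2)*q^4/2 + q^4 - 57*q^3/4 - 7*sqrt(2)*q^3/2 - 29*q^2/4 + 399*sqrt(2)*q^2/8 + 7*q + 203*sqrt(2)*q/8 - 49*sqrt(2)/2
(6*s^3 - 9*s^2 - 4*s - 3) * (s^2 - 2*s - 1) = 6*s^5 - 21*s^4 + 8*s^3 + 14*s^2 + 10*s + 3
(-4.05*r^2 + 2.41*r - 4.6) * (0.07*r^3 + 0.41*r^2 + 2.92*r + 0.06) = -0.2835*r^5 - 1.4918*r^4 - 11.1599*r^3 + 4.9082*r^2 - 13.2874*r - 0.276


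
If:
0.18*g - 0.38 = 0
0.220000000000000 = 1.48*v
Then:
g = 2.11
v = 0.15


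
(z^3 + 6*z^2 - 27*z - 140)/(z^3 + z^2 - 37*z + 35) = (z + 4)/(z - 1)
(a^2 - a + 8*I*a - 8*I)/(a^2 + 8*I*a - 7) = (a^2 - a + 8*I*a - 8*I)/(a^2 + 8*I*a - 7)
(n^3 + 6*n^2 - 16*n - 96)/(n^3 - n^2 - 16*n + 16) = (n + 6)/(n - 1)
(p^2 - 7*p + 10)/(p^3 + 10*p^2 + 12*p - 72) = (p - 5)/(p^2 + 12*p + 36)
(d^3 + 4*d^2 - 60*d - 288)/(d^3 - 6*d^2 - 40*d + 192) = (d + 6)/(d - 4)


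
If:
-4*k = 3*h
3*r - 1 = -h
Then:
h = 1 - 3*r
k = 9*r/4 - 3/4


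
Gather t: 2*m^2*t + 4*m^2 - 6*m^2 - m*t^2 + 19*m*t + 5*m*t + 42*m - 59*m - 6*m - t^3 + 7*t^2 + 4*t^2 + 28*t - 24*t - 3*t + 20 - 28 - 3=-2*m^2 - 23*m - t^3 + t^2*(11 - m) + t*(2*m^2 + 24*m + 1) - 11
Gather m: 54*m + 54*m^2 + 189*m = 54*m^2 + 243*m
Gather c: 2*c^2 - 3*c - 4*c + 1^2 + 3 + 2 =2*c^2 - 7*c + 6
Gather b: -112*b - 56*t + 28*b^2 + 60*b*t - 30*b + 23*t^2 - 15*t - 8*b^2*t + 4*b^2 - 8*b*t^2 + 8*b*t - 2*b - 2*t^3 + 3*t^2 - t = b^2*(32 - 8*t) + b*(-8*t^2 + 68*t - 144) - 2*t^3 + 26*t^2 - 72*t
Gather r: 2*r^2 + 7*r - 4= 2*r^2 + 7*r - 4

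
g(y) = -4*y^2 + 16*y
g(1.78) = 15.81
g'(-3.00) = 40.00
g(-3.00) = -84.00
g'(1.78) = 1.76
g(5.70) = -38.76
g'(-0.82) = 22.56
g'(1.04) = 7.68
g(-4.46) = -150.93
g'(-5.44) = 59.52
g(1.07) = 12.54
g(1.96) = 15.99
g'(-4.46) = 51.68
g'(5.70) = -29.60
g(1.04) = 12.31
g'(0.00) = 16.00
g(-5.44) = -205.41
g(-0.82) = -15.81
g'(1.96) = 0.32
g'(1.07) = 7.44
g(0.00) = 0.00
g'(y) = 16 - 8*y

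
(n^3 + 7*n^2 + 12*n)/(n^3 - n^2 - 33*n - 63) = n*(n + 4)/(n^2 - 4*n - 21)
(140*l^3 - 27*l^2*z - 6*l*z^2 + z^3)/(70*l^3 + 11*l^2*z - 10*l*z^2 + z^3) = (-20*l^2 + l*z + z^2)/(-10*l^2 - 3*l*z + z^2)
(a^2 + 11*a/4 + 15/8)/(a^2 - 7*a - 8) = (8*a^2 + 22*a + 15)/(8*(a^2 - 7*a - 8))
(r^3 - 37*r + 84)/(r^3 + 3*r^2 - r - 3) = (r^3 - 37*r + 84)/(r^3 + 3*r^2 - r - 3)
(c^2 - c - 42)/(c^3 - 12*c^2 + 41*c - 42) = (c + 6)/(c^2 - 5*c + 6)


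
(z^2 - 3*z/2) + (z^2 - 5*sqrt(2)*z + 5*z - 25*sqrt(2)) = 2*z^2 - 5*sqrt(2)*z + 7*z/2 - 25*sqrt(2)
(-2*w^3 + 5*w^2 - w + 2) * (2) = -4*w^3 + 10*w^2 - 2*w + 4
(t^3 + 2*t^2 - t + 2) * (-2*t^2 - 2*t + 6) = -2*t^5 - 6*t^4 + 4*t^3 + 10*t^2 - 10*t + 12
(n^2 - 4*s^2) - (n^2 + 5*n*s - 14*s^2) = -5*n*s + 10*s^2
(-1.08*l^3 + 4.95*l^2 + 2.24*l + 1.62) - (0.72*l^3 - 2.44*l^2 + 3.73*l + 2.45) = -1.8*l^3 + 7.39*l^2 - 1.49*l - 0.83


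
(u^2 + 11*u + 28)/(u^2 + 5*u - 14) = (u + 4)/(u - 2)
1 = 1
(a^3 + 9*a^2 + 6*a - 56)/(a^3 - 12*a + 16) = (a + 7)/(a - 2)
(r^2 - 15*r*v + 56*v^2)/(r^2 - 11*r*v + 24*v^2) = (r - 7*v)/(r - 3*v)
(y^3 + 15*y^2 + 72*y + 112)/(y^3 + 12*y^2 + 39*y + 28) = (y + 4)/(y + 1)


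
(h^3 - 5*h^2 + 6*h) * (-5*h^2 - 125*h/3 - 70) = -5*h^5 - 50*h^4/3 + 325*h^3/3 + 100*h^2 - 420*h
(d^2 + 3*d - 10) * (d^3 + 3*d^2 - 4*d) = d^5 + 6*d^4 - 5*d^3 - 42*d^2 + 40*d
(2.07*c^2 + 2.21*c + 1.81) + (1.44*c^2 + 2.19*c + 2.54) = 3.51*c^2 + 4.4*c + 4.35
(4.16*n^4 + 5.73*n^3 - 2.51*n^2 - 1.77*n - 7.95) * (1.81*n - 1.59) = 7.5296*n^5 + 3.7569*n^4 - 13.6538*n^3 + 0.7872*n^2 - 11.5752*n + 12.6405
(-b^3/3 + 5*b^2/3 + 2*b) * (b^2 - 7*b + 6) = -b^5/3 + 4*b^4 - 35*b^3/3 - 4*b^2 + 12*b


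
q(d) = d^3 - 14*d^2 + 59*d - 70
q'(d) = 3*d^2 - 28*d + 59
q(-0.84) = -130.03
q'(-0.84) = 84.64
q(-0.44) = -98.76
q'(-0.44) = 71.90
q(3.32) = 8.16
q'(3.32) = -0.89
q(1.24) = -16.46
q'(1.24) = 28.89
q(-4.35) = -673.88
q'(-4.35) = 237.57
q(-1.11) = -154.11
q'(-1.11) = 93.78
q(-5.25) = -910.33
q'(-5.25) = 288.69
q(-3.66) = -522.51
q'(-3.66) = 201.67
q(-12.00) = -4522.00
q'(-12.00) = 827.00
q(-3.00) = -400.00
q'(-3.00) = 170.00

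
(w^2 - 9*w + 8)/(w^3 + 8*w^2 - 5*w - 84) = (w^2 - 9*w + 8)/(w^3 + 8*w^2 - 5*w - 84)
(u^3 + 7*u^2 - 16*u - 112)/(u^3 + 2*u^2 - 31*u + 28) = (u + 4)/(u - 1)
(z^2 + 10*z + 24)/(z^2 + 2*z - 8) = (z + 6)/(z - 2)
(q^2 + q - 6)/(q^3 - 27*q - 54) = (q - 2)/(q^2 - 3*q - 18)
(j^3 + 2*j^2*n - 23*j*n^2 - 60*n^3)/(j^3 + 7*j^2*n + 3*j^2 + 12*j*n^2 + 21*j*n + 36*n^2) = (j - 5*n)/(j + 3)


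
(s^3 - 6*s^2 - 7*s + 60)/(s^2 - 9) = (s^2 - 9*s + 20)/(s - 3)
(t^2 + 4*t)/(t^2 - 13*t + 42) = t*(t + 4)/(t^2 - 13*t + 42)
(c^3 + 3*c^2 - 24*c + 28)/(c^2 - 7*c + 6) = (c^3 + 3*c^2 - 24*c + 28)/(c^2 - 7*c + 6)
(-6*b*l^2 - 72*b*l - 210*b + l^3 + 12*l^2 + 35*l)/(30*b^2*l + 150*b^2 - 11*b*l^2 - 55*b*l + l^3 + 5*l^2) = (-l - 7)/(5*b - l)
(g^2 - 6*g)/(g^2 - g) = (g - 6)/(g - 1)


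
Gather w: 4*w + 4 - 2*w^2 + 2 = -2*w^2 + 4*w + 6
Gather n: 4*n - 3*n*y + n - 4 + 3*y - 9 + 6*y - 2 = n*(5 - 3*y) + 9*y - 15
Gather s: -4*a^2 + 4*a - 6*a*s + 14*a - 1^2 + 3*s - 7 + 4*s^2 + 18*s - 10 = -4*a^2 + 18*a + 4*s^2 + s*(21 - 6*a) - 18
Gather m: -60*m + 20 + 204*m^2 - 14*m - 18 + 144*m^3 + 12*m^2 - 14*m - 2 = 144*m^3 + 216*m^2 - 88*m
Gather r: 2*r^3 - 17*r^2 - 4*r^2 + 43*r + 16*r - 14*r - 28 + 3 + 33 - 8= 2*r^3 - 21*r^2 + 45*r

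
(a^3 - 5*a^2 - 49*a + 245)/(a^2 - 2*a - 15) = (a^2 - 49)/(a + 3)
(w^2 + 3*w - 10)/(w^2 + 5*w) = (w - 2)/w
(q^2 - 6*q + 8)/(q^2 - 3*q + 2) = (q - 4)/(q - 1)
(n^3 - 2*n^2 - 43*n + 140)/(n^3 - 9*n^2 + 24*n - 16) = (n^2 + 2*n - 35)/(n^2 - 5*n + 4)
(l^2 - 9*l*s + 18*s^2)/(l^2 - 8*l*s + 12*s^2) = (-l + 3*s)/(-l + 2*s)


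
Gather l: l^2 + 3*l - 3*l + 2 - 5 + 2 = l^2 - 1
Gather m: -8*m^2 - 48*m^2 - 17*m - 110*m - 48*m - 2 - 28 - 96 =-56*m^2 - 175*m - 126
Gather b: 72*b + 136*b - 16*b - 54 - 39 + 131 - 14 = 192*b + 24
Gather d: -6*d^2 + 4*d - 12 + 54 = -6*d^2 + 4*d + 42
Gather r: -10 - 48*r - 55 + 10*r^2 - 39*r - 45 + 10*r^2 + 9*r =20*r^2 - 78*r - 110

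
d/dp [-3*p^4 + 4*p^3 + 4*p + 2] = -12*p^3 + 12*p^2 + 4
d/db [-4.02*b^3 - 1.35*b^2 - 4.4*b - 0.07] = -12.06*b^2 - 2.7*b - 4.4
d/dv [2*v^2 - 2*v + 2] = 4*v - 2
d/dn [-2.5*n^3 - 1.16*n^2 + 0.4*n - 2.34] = -7.5*n^2 - 2.32*n + 0.4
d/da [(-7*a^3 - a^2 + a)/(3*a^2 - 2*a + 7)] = (-21*a^4 + 28*a^3 - 148*a^2 - 14*a + 7)/(9*a^4 - 12*a^3 + 46*a^2 - 28*a + 49)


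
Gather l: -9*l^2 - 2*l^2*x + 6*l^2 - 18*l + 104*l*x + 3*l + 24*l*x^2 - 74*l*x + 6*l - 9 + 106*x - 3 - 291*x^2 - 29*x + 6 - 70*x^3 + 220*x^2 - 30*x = l^2*(-2*x - 3) + l*(24*x^2 + 30*x - 9) - 70*x^3 - 71*x^2 + 47*x - 6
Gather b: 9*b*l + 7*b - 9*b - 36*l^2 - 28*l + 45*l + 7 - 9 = b*(9*l - 2) - 36*l^2 + 17*l - 2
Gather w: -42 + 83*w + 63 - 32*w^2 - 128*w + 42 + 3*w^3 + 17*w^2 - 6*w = 3*w^3 - 15*w^2 - 51*w + 63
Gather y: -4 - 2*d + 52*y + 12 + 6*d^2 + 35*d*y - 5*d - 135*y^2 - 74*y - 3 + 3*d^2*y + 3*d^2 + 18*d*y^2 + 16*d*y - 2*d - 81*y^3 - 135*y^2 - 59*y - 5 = 9*d^2 - 9*d - 81*y^3 + y^2*(18*d - 270) + y*(3*d^2 + 51*d - 81)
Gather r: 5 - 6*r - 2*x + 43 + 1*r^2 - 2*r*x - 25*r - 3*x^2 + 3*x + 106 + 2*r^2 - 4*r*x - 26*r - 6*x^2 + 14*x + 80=3*r^2 + r*(-6*x - 57) - 9*x^2 + 15*x + 234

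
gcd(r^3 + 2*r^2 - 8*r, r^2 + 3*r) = r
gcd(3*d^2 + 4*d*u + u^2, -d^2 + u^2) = d + u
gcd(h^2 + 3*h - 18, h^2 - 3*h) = h - 3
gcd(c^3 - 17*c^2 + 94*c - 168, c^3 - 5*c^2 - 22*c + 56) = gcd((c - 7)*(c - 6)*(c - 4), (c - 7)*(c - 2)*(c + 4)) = c - 7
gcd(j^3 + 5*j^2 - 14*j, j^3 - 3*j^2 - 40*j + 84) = j - 2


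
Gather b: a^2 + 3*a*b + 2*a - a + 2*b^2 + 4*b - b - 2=a^2 + a + 2*b^2 + b*(3*a + 3) - 2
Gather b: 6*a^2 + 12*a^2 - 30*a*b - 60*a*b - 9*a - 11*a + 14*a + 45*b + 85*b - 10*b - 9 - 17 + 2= 18*a^2 - 6*a + b*(120 - 90*a) - 24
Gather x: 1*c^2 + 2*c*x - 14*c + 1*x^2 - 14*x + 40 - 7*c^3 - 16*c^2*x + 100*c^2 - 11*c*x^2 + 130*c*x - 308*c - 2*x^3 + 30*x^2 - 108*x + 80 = -7*c^3 + 101*c^2 - 322*c - 2*x^3 + x^2*(31 - 11*c) + x*(-16*c^2 + 132*c - 122) + 120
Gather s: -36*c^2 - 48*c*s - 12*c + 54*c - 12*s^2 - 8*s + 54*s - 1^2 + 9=-36*c^2 + 42*c - 12*s^2 + s*(46 - 48*c) + 8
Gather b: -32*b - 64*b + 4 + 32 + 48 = 84 - 96*b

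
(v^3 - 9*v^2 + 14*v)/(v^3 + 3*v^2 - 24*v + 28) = v*(v - 7)/(v^2 + 5*v - 14)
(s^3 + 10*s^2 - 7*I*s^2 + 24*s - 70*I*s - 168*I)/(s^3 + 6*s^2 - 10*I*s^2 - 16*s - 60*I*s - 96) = (s^2 + s*(4 - 7*I) - 28*I)/(s^2 - 10*I*s - 16)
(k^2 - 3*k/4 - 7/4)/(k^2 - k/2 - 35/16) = 4*(k + 1)/(4*k + 5)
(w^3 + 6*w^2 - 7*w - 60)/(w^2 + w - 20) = (w^2 + w - 12)/(w - 4)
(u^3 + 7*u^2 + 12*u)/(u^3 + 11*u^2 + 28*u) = (u + 3)/(u + 7)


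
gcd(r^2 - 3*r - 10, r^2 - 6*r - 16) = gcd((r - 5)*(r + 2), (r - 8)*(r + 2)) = r + 2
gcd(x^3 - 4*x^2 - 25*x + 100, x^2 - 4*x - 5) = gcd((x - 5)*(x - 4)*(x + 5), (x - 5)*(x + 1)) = x - 5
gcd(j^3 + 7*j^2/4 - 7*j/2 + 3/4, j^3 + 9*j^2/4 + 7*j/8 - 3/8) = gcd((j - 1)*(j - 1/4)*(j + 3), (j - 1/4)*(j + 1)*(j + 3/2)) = j - 1/4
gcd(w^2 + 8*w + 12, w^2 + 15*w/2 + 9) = w + 6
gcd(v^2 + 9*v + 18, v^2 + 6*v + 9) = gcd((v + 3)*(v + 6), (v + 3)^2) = v + 3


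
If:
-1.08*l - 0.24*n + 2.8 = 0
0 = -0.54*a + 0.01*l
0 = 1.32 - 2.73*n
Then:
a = 0.05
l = 2.49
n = 0.48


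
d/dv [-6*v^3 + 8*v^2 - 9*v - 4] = -18*v^2 + 16*v - 9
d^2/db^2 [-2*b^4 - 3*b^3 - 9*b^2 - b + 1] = -24*b^2 - 18*b - 18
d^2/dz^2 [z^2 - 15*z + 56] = 2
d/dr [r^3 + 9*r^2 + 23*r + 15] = 3*r^2 + 18*r + 23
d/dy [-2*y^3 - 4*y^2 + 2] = 2*y*(-3*y - 4)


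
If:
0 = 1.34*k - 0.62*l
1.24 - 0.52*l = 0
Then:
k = 1.10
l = 2.38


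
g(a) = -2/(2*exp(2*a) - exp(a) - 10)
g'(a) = -2*(-4*exp(2*a) + exp(a))/(2*exp(2*a) - exp(a) - 10)^2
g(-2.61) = 0.20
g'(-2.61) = -0.00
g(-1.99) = 0.20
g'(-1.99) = -0.00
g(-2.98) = 0.20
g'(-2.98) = -0.00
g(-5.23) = 0.20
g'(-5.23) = -0.00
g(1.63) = -0.05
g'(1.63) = 0.14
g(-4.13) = 0.20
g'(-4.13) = -0.00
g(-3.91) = 0.20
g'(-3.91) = -0.00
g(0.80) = 0.86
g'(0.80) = 6.54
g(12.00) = 0.00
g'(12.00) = 0.00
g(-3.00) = 0.20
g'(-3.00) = 0.00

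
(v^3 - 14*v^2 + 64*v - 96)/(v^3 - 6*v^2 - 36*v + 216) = (v^2 - 8*v + 16)/(v^2 - 36)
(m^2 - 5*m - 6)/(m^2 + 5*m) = (m^2 - 5*m - 6)/(m*(m + 5))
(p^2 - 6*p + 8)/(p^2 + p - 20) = (p - 2)/(p + 5)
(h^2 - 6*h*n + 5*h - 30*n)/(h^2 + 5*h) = (h - 6*n)/h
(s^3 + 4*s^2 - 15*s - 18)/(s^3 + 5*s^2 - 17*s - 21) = (s + 6)/(s + 7)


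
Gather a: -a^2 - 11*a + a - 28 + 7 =-a^2 - 10*a - 21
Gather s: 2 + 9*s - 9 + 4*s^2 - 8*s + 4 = 4*s^2 + s - 3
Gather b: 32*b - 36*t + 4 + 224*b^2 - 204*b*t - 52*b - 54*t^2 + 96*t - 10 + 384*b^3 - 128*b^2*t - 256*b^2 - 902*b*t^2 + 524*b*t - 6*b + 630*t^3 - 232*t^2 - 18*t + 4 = 384*b^3 + b^2*(-128*t - 32) + b*(-902*t^2 + 320*t - 26) + 630*t^3 - 286*t^2 + 42*t - 2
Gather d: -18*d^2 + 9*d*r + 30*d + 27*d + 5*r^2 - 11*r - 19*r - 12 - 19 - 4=-18*d^2 + d*(9*r + 57) + 5*r^2 - 30*r - 35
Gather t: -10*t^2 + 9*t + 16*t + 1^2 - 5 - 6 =-10*t^2 + 25*t - 10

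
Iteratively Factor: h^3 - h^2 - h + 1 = (h + 1)*(h^2 - 2*h + 1) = (h - 1)*(h + 1)*(h - 1)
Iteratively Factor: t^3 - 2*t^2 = (t)*(t^2 - 2*t) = t^2*(t - 2)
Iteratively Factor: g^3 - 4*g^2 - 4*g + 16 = (g - 4)*(g^2 - 4) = (g - 4)*(g + 2)*(g - 2)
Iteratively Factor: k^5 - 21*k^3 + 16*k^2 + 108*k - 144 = (k + 4)*(k^4 - 4*k^3 - 5*k^2 + 36*k - 36) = (k - 2)*(k + 4)*(k^3 - 2*k^2 - 9*k + 18) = (k - 2)^2*(k + 4)*(k^2 - 9) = (k - 3)*(k - 2)^2*(k + 4)*(k + 3)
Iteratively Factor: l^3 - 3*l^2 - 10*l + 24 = (l - 2)*(l^2 - l - 12) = (l - 4)*(l - 2)*(l + 3)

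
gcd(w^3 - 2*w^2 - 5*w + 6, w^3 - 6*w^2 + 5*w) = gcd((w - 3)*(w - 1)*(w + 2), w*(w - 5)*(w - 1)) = w - 1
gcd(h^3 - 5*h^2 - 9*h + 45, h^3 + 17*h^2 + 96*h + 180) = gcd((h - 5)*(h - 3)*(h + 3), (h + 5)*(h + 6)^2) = 1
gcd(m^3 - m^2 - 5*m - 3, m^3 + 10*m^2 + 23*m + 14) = m + 1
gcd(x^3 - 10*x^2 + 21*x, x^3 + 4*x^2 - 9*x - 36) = x - 3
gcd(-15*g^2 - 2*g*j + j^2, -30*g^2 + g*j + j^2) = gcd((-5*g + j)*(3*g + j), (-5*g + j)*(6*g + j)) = 5*g - j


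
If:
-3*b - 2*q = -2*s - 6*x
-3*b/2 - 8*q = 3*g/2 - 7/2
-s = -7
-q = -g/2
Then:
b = 11*x/5 + 49/10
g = -3*x/5 - 7/10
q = -3*x/10 - 7/20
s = 7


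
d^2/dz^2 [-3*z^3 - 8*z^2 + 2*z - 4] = -18*z - 16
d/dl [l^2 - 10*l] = 2*l - 10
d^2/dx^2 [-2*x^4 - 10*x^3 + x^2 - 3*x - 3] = -24*x^2 - 60*x + 2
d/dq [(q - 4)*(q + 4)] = 2*q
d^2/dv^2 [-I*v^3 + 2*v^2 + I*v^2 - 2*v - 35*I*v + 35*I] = -6*I*v + 4 + 2*I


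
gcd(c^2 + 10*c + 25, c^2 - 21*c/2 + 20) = 1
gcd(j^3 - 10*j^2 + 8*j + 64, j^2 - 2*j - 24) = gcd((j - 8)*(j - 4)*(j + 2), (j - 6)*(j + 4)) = 1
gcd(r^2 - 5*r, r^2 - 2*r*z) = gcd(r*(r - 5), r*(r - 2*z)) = r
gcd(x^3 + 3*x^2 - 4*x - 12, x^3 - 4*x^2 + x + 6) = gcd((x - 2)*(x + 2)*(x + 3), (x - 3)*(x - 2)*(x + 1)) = x - 2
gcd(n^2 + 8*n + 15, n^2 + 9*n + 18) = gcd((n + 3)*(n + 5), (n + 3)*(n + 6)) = n + 3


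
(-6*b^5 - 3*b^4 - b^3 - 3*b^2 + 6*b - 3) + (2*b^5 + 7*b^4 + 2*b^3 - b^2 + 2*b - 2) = -4*b^5 + 4*b^4 + b^3 - 4*b^2 + 8*b - 5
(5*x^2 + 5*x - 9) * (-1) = -5*x^2 - 5*x + 9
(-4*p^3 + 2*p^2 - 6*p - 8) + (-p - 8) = -4*p^3 + 2*p^2 - 7*p - 16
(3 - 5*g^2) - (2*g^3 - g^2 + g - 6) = -2*g^3 - 4*g^2 - g + 9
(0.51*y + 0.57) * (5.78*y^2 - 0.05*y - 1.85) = 2.9478*y^3 + 3.2691*y^2 - 0.972*y - 1.0545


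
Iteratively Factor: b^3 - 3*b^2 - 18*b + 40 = (b + 4)*(b^2 - 7*b + 10) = (b - 5)*(b + 4)*(b - 2)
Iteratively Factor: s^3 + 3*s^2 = (s)*(s^2 + 3*s) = s*(s + 3)*(s)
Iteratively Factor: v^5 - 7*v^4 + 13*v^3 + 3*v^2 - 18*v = (v + 1)*(v^4 - 8*v^3 + 21*v^2 - 18*v) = v*(v + 1)*(v^3 - 8*v^2 + 21*v - 18) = v*(v - 3)*(v + 1)*(v^2 - 5*v + 6) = v*(v - 3)*(v - 2)*(v + 1)*(v - 3)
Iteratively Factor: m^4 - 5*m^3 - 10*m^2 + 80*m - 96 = (m - 4)*(m^3 - m^2 - 14*m + 24) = (m - 4)*(m - 2)*(m^2 + m - 12) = (m - 4)*(m - 3)*(m - 2)*(m + 4)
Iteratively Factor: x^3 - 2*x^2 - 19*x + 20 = (x - 5)*(x^2 + 3*x - 4) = (x - 5)*(x + 4)*(x - 1)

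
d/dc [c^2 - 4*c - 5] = 2*c - 4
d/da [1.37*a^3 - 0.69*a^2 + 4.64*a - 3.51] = 4.11*a^2 - 1.38*a + 4.64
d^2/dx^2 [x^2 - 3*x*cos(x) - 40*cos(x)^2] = 3*x*cos(x) - 160*sin(x)^2 + 6*sin(x) + 82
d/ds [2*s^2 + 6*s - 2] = 4*s + 6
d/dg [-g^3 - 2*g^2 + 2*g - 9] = -3*g^2 - 4*g + 2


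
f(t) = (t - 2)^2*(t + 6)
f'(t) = (t - 2)^2 + (t + 6)*(2*t - 4)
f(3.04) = 9.78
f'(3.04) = 19.88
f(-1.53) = 55.70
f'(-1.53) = -19.10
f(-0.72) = 39.06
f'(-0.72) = -21.32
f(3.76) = 30.23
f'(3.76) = 37.45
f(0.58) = 13.27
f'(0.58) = -16.67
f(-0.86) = 42.04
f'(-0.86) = -21.22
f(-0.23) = 28.69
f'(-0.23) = -20.76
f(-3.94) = 72.68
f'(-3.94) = 10.81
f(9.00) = 735.00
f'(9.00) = 259.00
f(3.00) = 9.00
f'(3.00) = 19.00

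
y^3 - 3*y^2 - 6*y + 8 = (y - 4)*(y - 1)*(y + 2)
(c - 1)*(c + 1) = c^2 - 1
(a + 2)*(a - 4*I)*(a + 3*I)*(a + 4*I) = a^4 + 2*a^3 + 3*I*a^3 + 16*a^2 + 6*I*a^2 + 32*a + 48*I*a + 96*I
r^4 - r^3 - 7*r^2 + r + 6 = (r - 3)*(r - 1)*(r + 1)*(r + 2)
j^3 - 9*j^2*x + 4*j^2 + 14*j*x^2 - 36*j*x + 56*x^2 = (j + 4)*(j - 7*x)*(j - 2*x)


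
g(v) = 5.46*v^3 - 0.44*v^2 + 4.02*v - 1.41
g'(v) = 16.38*v^2 - 0.88*v + 4.02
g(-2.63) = -114.35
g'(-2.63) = 119.63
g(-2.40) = -89.07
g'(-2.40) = 100.48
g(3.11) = 171.07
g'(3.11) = 159.71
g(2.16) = 60.24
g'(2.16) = 78.54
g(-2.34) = -83.18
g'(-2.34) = 95.77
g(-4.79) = -630.83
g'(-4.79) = 384.06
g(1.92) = 43.33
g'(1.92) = 62.71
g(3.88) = 326.49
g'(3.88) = 247.20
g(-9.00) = -4053.57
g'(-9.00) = 1338.72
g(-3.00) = -164.85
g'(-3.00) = 154.08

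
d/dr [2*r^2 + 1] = 4*r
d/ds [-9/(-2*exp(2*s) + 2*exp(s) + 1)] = (18 - 36*exp(s))*exp(s)/(-2*exp(2*s) + 2*exp(s) + 1)^2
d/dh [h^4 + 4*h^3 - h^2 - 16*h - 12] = 4*h^3 + 12*h^2 - 2*h - 16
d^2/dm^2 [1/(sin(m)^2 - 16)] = 2*(-2*sin(m)^4 - 29*sin(m)^2 + 16)/(sin(m)^2 - 16)^3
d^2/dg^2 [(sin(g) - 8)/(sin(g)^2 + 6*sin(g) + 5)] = (-sin(g)^4 + 39*sin(g)^3 + 137*sin(g)^2 - 27*sin(g) - 556)/((sin(g) + 1)^2*(sin(g) + 5)^3)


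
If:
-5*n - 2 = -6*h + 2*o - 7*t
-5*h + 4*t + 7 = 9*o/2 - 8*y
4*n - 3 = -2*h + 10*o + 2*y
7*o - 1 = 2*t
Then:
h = 415*y/523 + 1103/1046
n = 154/523 - 501*y/523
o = 15/523 - 222*y/523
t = -777*y/523 - 209/523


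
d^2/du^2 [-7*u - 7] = 0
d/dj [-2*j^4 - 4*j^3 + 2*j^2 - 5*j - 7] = -8*j^3 - 12*j^2 + 4*j - 5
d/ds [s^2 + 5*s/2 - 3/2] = 2*s + 5/2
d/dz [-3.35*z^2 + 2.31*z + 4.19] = 2.31 - 6.7*z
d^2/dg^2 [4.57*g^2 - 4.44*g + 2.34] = 9.14000000000000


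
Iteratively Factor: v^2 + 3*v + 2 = (v + 1)*(v + 2)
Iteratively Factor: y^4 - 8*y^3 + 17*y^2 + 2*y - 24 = (y - 4)*(y^3 - 4*y^2 + y + 6) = (y - 4)*(y - 3)*(y^2 - y - 2) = (y - 4)*(y - 3)*(y + 1)*(y - 2)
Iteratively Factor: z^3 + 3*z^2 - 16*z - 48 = (z - 4)*(z^2 + 7*z + 12) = (z - 4)*(z + 3)*(z + 4)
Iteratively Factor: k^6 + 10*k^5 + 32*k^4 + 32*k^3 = (k + 2)*(k^5 + 8*k^4 + 16*k^3) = k*(k + 2)*(k^4 + 8*k^3 + 16*k^2) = k*(k + 2)*(k + 4)*(k^3 + 4*k^2) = k^2*(k + 2)*(k + 4)*(k^2 + 4*k) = k^2*(k + 2)*(k + 4)^2*(k)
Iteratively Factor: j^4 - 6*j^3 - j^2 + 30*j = (j - 3)*(j^3 - 3*j^2 - 10*j) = j*(j - 3)*(j^2 - 3*j - 10) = j*(j - 5)*(j - 3)*(j + 2)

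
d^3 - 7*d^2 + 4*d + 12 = (d - 6)*(d - 2)*(d + 1)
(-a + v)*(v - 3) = -a*v + 3*a + v^2 - 3*v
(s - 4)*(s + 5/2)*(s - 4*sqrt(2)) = s^3 - 4*sqrt(2)*s^2 - 3*s^2/2 - 10*s + 6*sqrt(2)*s + 40*sqrt(2)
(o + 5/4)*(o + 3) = o^2 + 17*o/4 + 15/4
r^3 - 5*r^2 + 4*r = r*(r - 4)*(r - 1)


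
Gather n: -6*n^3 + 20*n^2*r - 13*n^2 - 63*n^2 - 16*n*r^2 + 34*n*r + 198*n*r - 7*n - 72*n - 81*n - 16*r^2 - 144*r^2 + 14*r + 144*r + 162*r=-6*n^3 + n^2*(20*r - 76) + n*(-16*r^2 + 232*r - 160) - 160*r^2 + 320*r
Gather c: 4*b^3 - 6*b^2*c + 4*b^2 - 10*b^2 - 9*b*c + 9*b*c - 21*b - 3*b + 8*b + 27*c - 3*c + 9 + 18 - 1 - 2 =4*b^3 - 6*b^2 - 16*b + c*(24 - 6*b^2) + 24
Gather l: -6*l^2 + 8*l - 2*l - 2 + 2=-6*l^2 + 6*l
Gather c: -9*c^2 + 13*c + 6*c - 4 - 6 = -9*c^2 + 19*c - 10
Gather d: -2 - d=-d - 2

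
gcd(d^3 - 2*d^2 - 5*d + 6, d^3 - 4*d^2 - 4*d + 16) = d + 2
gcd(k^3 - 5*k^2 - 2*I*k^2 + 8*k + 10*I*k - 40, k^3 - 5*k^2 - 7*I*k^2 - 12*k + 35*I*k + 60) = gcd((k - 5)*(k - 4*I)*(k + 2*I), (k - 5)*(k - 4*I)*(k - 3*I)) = k^2 + k*(-5 - 4*I) + 20*I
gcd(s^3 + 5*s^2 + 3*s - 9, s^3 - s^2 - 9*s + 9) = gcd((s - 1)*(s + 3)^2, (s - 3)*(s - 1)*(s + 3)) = s^2 + 2*s - 3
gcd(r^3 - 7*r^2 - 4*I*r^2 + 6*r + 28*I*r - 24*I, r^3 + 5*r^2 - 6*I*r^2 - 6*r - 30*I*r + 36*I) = r - 1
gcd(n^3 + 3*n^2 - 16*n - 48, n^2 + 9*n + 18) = n + 3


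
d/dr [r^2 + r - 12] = 2*r + 1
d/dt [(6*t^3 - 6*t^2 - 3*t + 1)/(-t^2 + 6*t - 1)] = (-6*t^4 + 72*t^3 - 57*t^2 + 14*t - 3)/(t^4 - 12*t^3 + 38*t^2 - 12*t + 1)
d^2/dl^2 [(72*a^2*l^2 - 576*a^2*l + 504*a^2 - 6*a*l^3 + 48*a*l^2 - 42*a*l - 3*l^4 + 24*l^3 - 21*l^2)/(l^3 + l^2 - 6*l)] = 12*(12*a^2*l^6 - 288*a^2*l^5 + 432*a^2*l^4 + 72*a^2*l^3 - 1260*a^2*l^2 - 1512*a^2*l + 3024*a^2 + 9*a*l^6 - 39*a*l^5 + 123*a*l^4 - 37*a*l^3 - 11*l^6 + 81*l^5 - 117*l^4 + 123*l^3)/(l^3*(l^6 + 3*l^5 - 15*l^4 - 35*l^3 + 90*l^2 + 108*l - 216))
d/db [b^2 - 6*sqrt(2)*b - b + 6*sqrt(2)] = 2*b - 6*sqrt(2) - 1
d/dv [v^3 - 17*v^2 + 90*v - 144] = 3*v^2 - 34*v + 90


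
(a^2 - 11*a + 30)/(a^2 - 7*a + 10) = (a - 6)/(a - 2)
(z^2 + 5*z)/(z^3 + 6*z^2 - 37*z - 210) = z/(z^2 + z - 42)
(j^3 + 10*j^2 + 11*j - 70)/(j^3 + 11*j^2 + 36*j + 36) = (j^3 + 10*j^2 + 11*j - 70)/(j^3 + 11*j^2 + 36*j + 36)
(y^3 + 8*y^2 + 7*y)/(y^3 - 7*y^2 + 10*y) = (y^2 + 8*y + 7)/(y^2 - 7*y + 10)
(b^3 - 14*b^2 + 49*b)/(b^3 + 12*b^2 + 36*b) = (b^2 - 14*b + 49)/(b^2 + 12*b + 36)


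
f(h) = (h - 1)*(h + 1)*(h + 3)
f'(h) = (h - 1)*(h + 1) + (h - 1)*(h + 3) + (h + 1)*(h + 3) = 3*h^2 + 6*h - 1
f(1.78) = 10.36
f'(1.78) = 19.19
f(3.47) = 71.43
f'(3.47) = 55.94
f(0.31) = -2.99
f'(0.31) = 1.15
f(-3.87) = -12.16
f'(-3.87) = 20.71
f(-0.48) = -1.94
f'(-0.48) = -3.19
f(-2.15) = 3.08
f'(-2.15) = -0.03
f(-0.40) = -2.18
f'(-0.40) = -2.92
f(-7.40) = -236.54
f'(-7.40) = 118.88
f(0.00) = -3.00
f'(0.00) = -1.00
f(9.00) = 960.00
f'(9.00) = 296.00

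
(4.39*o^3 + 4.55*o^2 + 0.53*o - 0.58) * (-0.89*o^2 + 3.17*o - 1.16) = -3.9071*o^5 + 9.8668*o^4 + 8.8594*o^3 - 3.0817*o^2 - 2.4534*o + 0.6728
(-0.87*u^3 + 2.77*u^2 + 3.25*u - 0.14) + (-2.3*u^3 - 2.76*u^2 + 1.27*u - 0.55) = -3.17*u^3 + 0.0100000000000002*u^2 + 4.52*u - 0.69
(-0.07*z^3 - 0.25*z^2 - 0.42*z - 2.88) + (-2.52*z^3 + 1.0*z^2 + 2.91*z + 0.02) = -2.59*z^3 + 0.75*z^2 + 2.49*z - 2.86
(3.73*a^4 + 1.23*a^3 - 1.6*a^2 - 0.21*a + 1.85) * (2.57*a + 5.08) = 9.5861*a^5 + 22.1095*a^4 + 2.1364*a^3 - 8.6677*a^2 + 3.6877*a + 9.398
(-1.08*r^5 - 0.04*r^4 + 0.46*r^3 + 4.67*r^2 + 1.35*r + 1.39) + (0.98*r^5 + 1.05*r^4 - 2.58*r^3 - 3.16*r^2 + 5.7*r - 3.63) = -0.1*r^5 + 1.01*r^4 - 2.12*r^3 + 1.51*r^2 + 7.05*r - 2.24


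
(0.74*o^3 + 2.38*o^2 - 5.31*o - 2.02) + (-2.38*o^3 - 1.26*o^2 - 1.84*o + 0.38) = -1.64*o^3 + 1.12*o^2 - 7.15*o - 1.64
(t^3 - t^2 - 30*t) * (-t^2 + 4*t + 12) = -t^5 + 5*t^4 + 38*t^3 - 132*t^2 - 360*t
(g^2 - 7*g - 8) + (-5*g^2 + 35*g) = -4*g^2 + 28*g - 8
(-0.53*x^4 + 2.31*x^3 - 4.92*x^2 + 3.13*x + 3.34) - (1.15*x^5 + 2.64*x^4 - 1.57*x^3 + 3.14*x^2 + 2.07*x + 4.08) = -1.15*x^5 - 3.17*x^4 + 3.88*x^3 - 8.06*x^2 + 1.06*x - 0.74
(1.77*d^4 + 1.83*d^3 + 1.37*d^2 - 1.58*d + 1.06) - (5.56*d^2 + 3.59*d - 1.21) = 1.77*d^4 + 1.83*d^3 - 4.19*d^2 - 5.17*d + 2.27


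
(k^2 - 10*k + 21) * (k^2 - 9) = k^4 - 10*k^3 + 12*k^2 + 90*k - 189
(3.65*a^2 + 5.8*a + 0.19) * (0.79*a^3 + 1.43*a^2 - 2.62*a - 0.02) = 2.8835*a^5 + 9.8015*a^4 - 1.1189*a^3 - 14.9973*a^2 - 0.6138*a - 0.0038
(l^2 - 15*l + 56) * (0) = 0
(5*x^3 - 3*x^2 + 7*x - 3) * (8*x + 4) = 40*x^4 - 4*x^3 + 44*x^2 + 4*x - 12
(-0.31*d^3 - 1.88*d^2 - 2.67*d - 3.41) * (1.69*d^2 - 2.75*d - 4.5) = -0.5239*d^5 - 2.3247*d^4 + 2.0527*d^3 + 10.0396*d^2 + 21.3925*d + 15.345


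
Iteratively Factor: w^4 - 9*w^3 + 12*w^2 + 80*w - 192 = (w + 3)*(w^3 - 12*w^2 + 48*w - 64) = (w - 4)*(w + 3)*(w^2 - 8*w + 16) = (w - 4)^2*(w + 3)*(w - 4)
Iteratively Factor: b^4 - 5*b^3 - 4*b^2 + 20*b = (b)*(b^3 - 5*b^2 - 4*b + 20) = b*(b + 2)*(b^2 - 7*b + 10) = b*(b - 5)*(b + 2)*(b - 2)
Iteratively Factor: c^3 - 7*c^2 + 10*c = (c - 2)*(c^2 - 5*c) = (c - 5)*(c - 2)*(c)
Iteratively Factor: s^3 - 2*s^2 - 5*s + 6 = (s + 2)*(s^2 - 4*s + 3) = (s - 3)*(s + 2)*(s - 1)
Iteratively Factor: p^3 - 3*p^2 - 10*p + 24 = (p - 4)*(p^2 + p - 6) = (p - 4)*(p - 2)*(p + 3)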